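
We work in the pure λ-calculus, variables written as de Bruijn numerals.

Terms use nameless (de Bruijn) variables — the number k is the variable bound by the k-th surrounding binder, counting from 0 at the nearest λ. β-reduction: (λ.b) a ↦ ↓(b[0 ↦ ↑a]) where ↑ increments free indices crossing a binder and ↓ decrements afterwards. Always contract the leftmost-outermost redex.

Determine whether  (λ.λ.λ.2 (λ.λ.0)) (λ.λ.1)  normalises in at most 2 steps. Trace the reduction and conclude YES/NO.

Answer: YES — reaches normal form λ.λ.λ.λ.λ.0 in 2 ≤ 2 steps

Derivation:
  start: (λ.λ.λ.2 (λ.λ.0)) (λ.λ.1)
  →1  λ.λ.(λ.λ.1) (λ.λ.0)
  →2  λ.λ.λ.λ.λ.0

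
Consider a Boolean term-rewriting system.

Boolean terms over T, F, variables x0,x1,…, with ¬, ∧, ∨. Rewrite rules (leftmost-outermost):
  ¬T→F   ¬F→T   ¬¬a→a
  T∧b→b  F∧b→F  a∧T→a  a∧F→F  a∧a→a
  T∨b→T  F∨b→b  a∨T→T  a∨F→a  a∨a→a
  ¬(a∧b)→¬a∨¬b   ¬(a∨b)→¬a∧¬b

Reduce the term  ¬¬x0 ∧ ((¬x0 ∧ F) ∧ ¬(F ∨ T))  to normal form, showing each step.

Answer: normal form = F  (in 4 steps)

Derivation:
  start: ¬¬x0 ∧ ((¬x0 ∧ F) ∧ ¬(F ∨ T))
  step 1: x0 ∧ ((¬x0 ∧ F) ∧ ¬(F ∨ T))
  step 2: x0 ∧ (F ∧ ¬(F ∨ T))
  step 3: x0 ∧ F
  step 4: F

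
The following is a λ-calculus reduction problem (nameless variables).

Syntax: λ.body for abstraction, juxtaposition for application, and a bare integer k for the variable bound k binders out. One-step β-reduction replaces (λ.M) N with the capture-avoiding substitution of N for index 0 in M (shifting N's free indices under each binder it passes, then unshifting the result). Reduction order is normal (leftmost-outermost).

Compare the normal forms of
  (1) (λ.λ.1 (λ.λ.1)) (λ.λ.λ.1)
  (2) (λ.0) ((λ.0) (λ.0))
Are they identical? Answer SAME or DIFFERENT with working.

Term A:
  start: (λ.λ.1 (λ.λ.1)) (λ.λ.λ.1)
  [1] λ.(λ.λ.λ.1) (λ.λ.1)
  [2] λ.λ.λ.1

Term B:
  start: (λ.0) ((λ.0) (λ.0))
  [1] (λ.0) (λ.0)
  [2] λ.0

Answer: DIFFERENT — A ⇓ λ.λ.λ.1, B ⇓ λ.0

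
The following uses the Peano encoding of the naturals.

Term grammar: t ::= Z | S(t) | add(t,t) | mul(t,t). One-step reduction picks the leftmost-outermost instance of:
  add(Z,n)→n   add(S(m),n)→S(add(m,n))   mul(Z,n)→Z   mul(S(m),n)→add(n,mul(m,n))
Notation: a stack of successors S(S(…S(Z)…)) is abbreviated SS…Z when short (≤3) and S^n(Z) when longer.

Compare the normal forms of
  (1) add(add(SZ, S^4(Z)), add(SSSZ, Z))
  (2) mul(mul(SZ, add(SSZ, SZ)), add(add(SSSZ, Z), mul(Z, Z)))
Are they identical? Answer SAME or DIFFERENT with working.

Answer: DIFFERENT — A ⇓ S^8(Z), B ⇓ S^9(Z)

Working:
Term A:
  start: add(add(SZ, S^4(Z)), add(SSSZ, Z))
  step 1: add(S(add(Z, S^4(Z))), add(SSSZ, Z))
  step 2: S(add(add(Z, S^4(Z)), add(SSSZ, Z)))
  step 3: S(add(S^4(Z), add(SSSZ, Z)))
  step 4: S(S(add(SSSZ, add(SSSZ, Z))))
  step 5: S(S(S(add(SSZ, add(SSSZ, Z)))))
  step 6: S(S(S(S(add(SZ, add(SSSZ, Z))))))
  step 7: S(S(S(S(S(add(Z, add(SSSZ, Z)))))))
  step 8: S(S(S(S(S(add(SSSZ, Z))))))
  step 9: S(S(S(S(S(S(add(SSZ, Z)))))))
  step 10: S(S(S(S(S(S(S(add(SZ, Z))))))))
  step 11: S(S(S(S(S(S(S(S(add(Z, Z)))))))))
  step 12: S^8(Z)

Term B:
  start: mul(mul(SZ, add(SSZ, SZ)), add(add(SSSZ, Z), mul(Z, Z)))
  step 1: mul(add(add(SSZ, SZ), mul(Z, add(SSZ, SZ))), add(add(SSSZ, Z), mul(Z, Z)))
  step 2: mul(add(S(add(SZ, SZ)), mul(Z, add(SSZ, SZ))), add(add(SSSZ, Z), mul(Z, Z)))
  step 3: mul(S(add(add(SZ, SZ), mul(Z, add(SSZ, SZ)))), add(add(SSSZ, Z), mul(Z, Z)))
  step 4: add(add(add(SSSZ, Z), mul(Z, Z)), mul(add(add(SZ, SZ), mul(Z, add(SSZ, SZ))), add(add(SSSZ, Z), mul(Z, Z))))
  step 5: add(add(S(add(SSZ, Z)), mul(Z, Z)), mul(add(add(SZ, SZ), mul(Z, add(SSZ, SZ))), add(add(SSSZ, Z), mul(Z, Z))))
  step 6: add(S(add(add(SSZ, Z), mul(Z, Z))), mul(add(add(SZ, SZ), mul(Z, add(SSZ, SZ))), add(add(SSSZ, Z), mul(Z, Z))))
  step 7: S(add(add(add(SSZ, Z), mul(Z, Z)), mul(add(add(SZ, SZ), mul(Z, add(SSZ, SZ))), add(add(SSSZ, Z), mul(Z, Z)))))
  step 8: S(add(add(S(add(SZ, Z)), mul(Z, Z)), mul(add(add(SZ, SZ), mul(Z, add(SSZ, SZ))), add(add(SSSZ, Z), mul(Z, Z)))))
  step 9: S(add(S(add(add(SZ, Z), mul(Z, Z))), mul(add(add(SZ, SZ), mul(Z, add(SSZ, SZ))), add(add(SSSZ, Z), mul(Z, Z)))))
  step 10: S(S(add(add(add(SZ, Z), mul(Z, Z)), mul(add(add(SZ, SZ), mul(Z, add(SSZ, SZ))), add(add(SSSZ, Z), mul(Z, Z))))))
  step 11: S(S(add(add(S(add(Z, Z)), mul(Z, Z)), mul(add(add(SZ, SZ), mul(Z, add(SSZ, SZ))), add(add(SSSZ, Z), mul(Z, Z))))))
  step 12: S(S(add(S(add(add(Z, Z), mul(Z, Z))), mul(add(add(SZ, SZ), mul(Z, add(SSZ, SZ))), add(add(SSSZ, Z), mul(Z, Z))))))
  step 13: S(S(S(add(add(add(Z, Z), mul(Z, Z)), mul(add(add(SZ, SZ), mul(Z, add(SSZ, SZ))), add(add(SSSZ, Z), mul(Z, Z)))))))
  step 14: S(S(S(add(add(Z, mul(Z, Z)), mul(add(add(SZ, SZ), mul(Z, add(SSZ, SZ))), add(add(SSSZ, Z), mul(Z, Z)))))))
  step 15: S(S(S(add(mul(Z, Z), mul(add(add(SZ, SZ), mul(Z, add(SSZ, SZ))), add(add(SSSZ, Z), mul(Z, Z)))))))
  step 16: S(S(S(add(Z, mul(add(add(SZ, SZ), mul(Z, add(SSZ, SZ))), add(add(SSSZ, Z), mul(Z, Z)))))))
  step 17: S(S(S(mul(add(add(SZ, SZ), mul(Z, add(SSZ, SZ))), add(add(SSSZ, Z), mul(Z, Z))))))
  step 18: S(S(S(mul(add(S(add(Z, SZ)), mul(Z, add(SSZ, SZ))), add(add(SSSZ, Z), mul(Z, Z))))))
  step 19: S(S(S(mul(S(add(add(Z, SZ), mul(Z, add(SSZ, SZ)))), add(add(SSSZ, Z), mul(Z, Z))))))
  step 20: S(S(S(add(add(add(SSSZ, Z), mul(Z, Z)), mul(add(add(Z, SZ), mul(Z, add(SSZ, SZ))), add(add(SSSZ, Z), mul(Z, Z)))))))
  step 21: S(S(S(add(add(S(add(SSZ, Z)), mul(Z, Z)), mul(add(add(Z, SZ), mul(Z, add(SSZ, SZ))), add(add(SSSZ, Z), mul(Z, Z)))))))
  step 22: S(S(S(add(S(add(add(SSZ, Z), mul(Z, Z))), mul(add(add(Z, SZ), mul(Z, add(SSZ, SZ))), add(add(SSSZ, Z), mul(Z, Z)))))))
  step 23: S(S(S(S(add(add(add(SSZ, Z), mul(Z, Z)), mul(add(add(Z, SZ), mul(Z, add(SSZ, SZ))), add(add(SSSZ, Z), mul(Z, Z))))))))
  step 24: S(S(S(S(add(add(S(add(SZ, Z)), mul(Z, Z)), mul(add(add(Z, SZ), mul(Z, add(SSZ, SZ))), add(add(SSSZ, Z), mul(Z, Z))))))))
  step 25: S(S(S(S(add(S(add(add(SZ, Z), mul(Z, Z))), mul(add(add(Z, SZ), mul(Z, add(SSZ, SZ))), add(add(SSSZ, Z), mul(Z, Z))))))))
  step 26: S(S(S(S(S(add(add(add(SZ, Z), mul(Z, Z)), mul(add(add(Z, SZ), mul(Z, add(SSZ, SZ))), add(add(SSSZ, Z), mul(Z, Z)))))))))
  step 27: S(S(S(S(S(add(add(S(add(Z, Z)), mul(Z, Z)), mul(add(add(Z, SZ), mul(Z, add(SSZ, SZ))), add(add(SSSZ, Z), mul(Z, Z)))))))))
  step 28: S(S(S(S(S(add(S(add(add(Z, Z), mul(Z, Z))), mul(add(add(Z, SZ), mul(Z, add(SSZ, SZ))), add(add(SSSZ, Z), mul(Z, Z)))))))))
  step 29: S(S(S(S(S(S(add(add(add(Z, Z), mul(Z, Z)), mul(add(add(Z, SZ), mul(Z, add(SSZ, SZ))), add(add(SSSZ, Z), mul(Z, Z))))))))))
  step 30: S(S(S(S(S(S(add(add(Z, mul(Z, Z)), mul(add(add(Z, SZ), mul(Z, add(SSZ, SZ))), add(add(SSSZ, Z), mul(Z, Z))))))))))
  step 31: S(S(S(S(S(S(add(mul(Z, Z), mul(add(add(Z, SZ), mul(Z, add(SSZ, SZ))), add(add(SSSZ, Z), mul(Z, Z))))))))))
  step 32: S(S(S(S(S(S(add(Z, mul(add(add(Z, SZ), mul(Z, add(SSZ, SZ))), add(add(SSSZ, Z), mul(Z, Z))))))))))
  step 33: S(S(S(S(S(S(mul(add(add(Z, SZ), mul(Z, add(SSZ, SZ))), add(add(SSSZ, Z), mul(Z, Z)))))))))
  step 34: S(S(S(S(S(S(mul(add(SZ, mul(Z, add(SSZ, SZ))), add(add(SSSZ, Z), mul(Z, Z)))))))))
  step 35: S(S(S(S(S(S(mul(S(add(Z, mul(Z, add(SSZ, SZ)))), add(add(SSSZ, Z), mul(Z, Z)))))))))
  step 36: S(S(S(S(S(S(add(add(add(SSSZ, Z), mul(Z, Z)), mul(add(Z, mul(Z, add(SSZ, SZ))), add(add(SSSZ, Z), mul(Z, Z))))))))))
  step 37: S(S(S(S(S(S(add(add(S(add(SSZ, Z)), mul(Z, Z)), mul(add(Z, mul(Z, add(SSZ, SZ))), add(add(SSSZ, Z), mul(Z, Z))))))))))
  step 38: S(S(S(S(S(S(add(S(add(add(SSZ, Z), mul(Z, Z))), mul(add(Z, mul(Z, add(SSZ, SZ))), add(add(SSSZ, Z), mul(Z, Z))))))))))
  step 39: S(S(S(S(S(S(S(add(add(add(SSZ, Z), mul(Z, Z)), mul(add(Z, mul(Z, add(SSZ, SZ))), add(add(SSSZ, Z), mul(Z, Z)))))))))))
  step 40: S(S(S(S(S(S(S(add(add(S(add(SZ, Z)), mul(Z, Z)), mul(add(Z, mul(Z, add(SSZ, SZ))), add(add(SSSZ, Z), mul(Z, Z)))))))))))
  step 41: S(S(S(S(S(S(S(add(S(add(add(SZ, Z), mul(Z, Z))), mul(add(Z, mul(Z, add(SSZ, SZ))), add(add(SSSZ, Z), mul(Z, Z)))))))))))
  step 42: S(S(S(S(S(S(S(S(add(add(add(SZ, Z), mul(Z, Z)), mul(add(Z, mul(Z, add(SSZ, SZ))), add(add(SSSZ, Z), mul(Z, Z))))))))))))
  step 43: S(S(S(S(S(S(S(S(add(add(S(add(Z, Z)), mul(Z, Z)), mul(add(Z, mul(Z, add(SSZ, SZ))), add(add(SSSZ, Z), mul(Z, Z))))))))))))
  step 44: S(S(S(S(S(S(S(S(add(S(add(add(Z, Z), mul(Z, Z))), mul(add(Z, mul(Z, add(SSZ, SZ))), add(add(SSSZ, Z), mul(Z, Z))))))))))))
  step 45: S(S(S(S(S(S(S(S(S(add(add(add(Z, Z), mul(Z, Z)), mul(add(Z, mul(Z, add(SSZ, SZ))), add(add(SSSZ, Z), mul(Z, Z)))))))))))))
  step 46: S(S(S(S(S(S(S(S(S(add(add(Z, mul(Z, Z)), mul(add(Z, mul(Z, add(SSZ, SZ))), add(add(SSSZ, Z), mul(Z, Z)))))))))))))
  step 47: S(S(S(S(S(S(S(S(S(add(mul(Z, Z), mul(add(Z, mul(Z, add(SSZ, SZ))), add(add(SSSZ, Z), mul(Z, Z)))))))))))))
  step 48: S(S(S(S(S(S(S(S(S(add(Z, mul(add(Z, mul(Z, add(SSZ, SZ))), add(add(SSSZ, Z), mul(Z, Z)))))))))))))
  step 49: S(S(S(S(S(S(S(S(S(mul(add(Z, mul(Z, add(SSZ, SZ))), add(add(SSSZ, Z), mul(Z, Z))))))))))))
  step 50: S(S(S(S(S(S(S(S(S(mul(mul(Z, add(SSZ, SZ)), add(add(SSSZ, Z), mul(Z, Z))))))))))))
  step 51: S(S(S(S(S(S(S(S(S(mul(Z, add(add(SSSZ, Z), mul(Z, Z))))))))))))
  step 52: S^9(Z)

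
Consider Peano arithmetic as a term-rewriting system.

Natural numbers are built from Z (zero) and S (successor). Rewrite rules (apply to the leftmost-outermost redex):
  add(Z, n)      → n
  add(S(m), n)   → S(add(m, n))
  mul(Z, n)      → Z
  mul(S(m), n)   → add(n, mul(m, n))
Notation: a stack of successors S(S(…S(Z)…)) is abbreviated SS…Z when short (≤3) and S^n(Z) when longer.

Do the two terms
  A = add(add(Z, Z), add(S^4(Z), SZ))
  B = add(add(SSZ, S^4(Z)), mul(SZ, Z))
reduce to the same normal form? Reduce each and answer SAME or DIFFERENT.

Answer: DIFFERENT — A ⇓ S^5(Z), B ⇓ S^6(Z)

Reduction:
Term A:
  start: add(add(Z, Z), add(S^4(Z), SZ))
  [1] add(Z, add(S^4(Z), SZ))
  [2] add(S^4(Z), SZ)
  [3] S(add(SSSZ, SZ))
  [4] S(S(add(SSZ, SZ)))
  [5] S(S(S(add(SZ, SZ))))
  [6] S(S(S(S(add(Z, SZ)))))
  [7] S^5(Z)

Term B:
  start: add(add(SSZ, S^4(Z)), mul(SZ, Z))
  [1] add(S(add(SZ, S^4(Z))), mul(SZ, Z))
  [2] S(add(add(SZ, S^4(Z)), mul(SZ, Z)))
  [3] S(add(S(add(Z, S^4(Z))), mul(SZ, Z)))
  [4] S(S(add(add(Z, S^4(Z)), mul(SZ, Z))))
  [5] S(S(add(S^4(Z), mul(SZ, Z))))
  [6] S(S(S(add(SSSZ, mul(SZ, Z)))))
  [7] S(S(S(S(add(SSZ, mul(SZ, Z))))))
  [8] S(S(S(S(S(add(SZ, mul(SZ, Z)))))))
  [9] S(S(S(S(S(S(add(Z, mul(SZ, Z))))))))
  [10] S(S(S(S(S(S(mul(SZ, Z)))))))
  [11] S(S(S(S(S(S(add(Z, mul(Z, Z))))))))
  [12] S(S(S(S(S(S(mul(Z, Z)))))))
  [13] S^6(Z)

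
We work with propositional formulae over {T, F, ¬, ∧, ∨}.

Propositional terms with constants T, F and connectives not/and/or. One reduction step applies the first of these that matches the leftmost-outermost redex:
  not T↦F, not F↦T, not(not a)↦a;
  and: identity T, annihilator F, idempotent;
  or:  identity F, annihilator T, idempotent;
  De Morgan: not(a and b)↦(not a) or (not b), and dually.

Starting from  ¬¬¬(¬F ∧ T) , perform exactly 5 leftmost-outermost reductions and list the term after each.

Answer: after 5 steps: F

Working:
  start: ¬¬¬(¬F ∧ T)
  →1  ¬(¬F ∧ T)
  →2  ¬¬F ∨ ¬T
  →3  F ∨ ¬T
  →4  ¬T
  →5  F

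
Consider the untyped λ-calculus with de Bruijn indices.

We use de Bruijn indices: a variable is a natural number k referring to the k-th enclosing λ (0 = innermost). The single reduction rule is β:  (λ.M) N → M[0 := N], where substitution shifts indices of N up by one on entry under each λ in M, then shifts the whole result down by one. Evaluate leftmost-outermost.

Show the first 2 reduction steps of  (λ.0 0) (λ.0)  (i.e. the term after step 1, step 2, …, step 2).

  start: (λ.0 0) (λ.0)
  →1  (λ.0) (λ.0)
  →2  λ.0

Answer: after 2 steps: λ.0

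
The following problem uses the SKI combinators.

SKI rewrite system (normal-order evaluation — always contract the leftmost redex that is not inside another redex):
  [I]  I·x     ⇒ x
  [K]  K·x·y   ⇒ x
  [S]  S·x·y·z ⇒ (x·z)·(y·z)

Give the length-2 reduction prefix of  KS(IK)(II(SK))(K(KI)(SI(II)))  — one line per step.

  start: KS(IK)(II(SK))(K(KI)(SI(II)))
  step 1: S(II(SK))(K(KI)(SI(II)))
  step 2: S(I(SK))(K(KI)(SI(II)))

Answer: after 2 steps: S(I(SK))(K(KI)(SI(II)))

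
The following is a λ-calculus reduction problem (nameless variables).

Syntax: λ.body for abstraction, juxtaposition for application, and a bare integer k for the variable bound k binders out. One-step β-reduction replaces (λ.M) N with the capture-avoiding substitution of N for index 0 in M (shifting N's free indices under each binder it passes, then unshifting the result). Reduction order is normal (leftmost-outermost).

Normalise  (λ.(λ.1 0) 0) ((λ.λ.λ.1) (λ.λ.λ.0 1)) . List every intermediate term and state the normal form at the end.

Answer: normal form = λ.λ.λ.1  (in 5 steps)

Reduction:
  start: (λ.(λ.1 0) 0) ((λ.λ.λ.1) (λ.λ.λ.0 1))
  step 1: (λ.(λ.λ.λ.1) (λ.λ.λ.0 1) 0) ((λ.λ.λ.1) (λ.λ.λ.0 1))
  step 2: (λ.λ.λ.1) (λ.λ.λ.0 1) ((λ.λ.λ.1) (λ.λ.λ.0 1))
  step 3: (λ.λ.1) ((λ.λ.λ.1) (λ.λ.λ.0 1))
  step 4: λ.(λ.λ.λ.1) (λ.λ.λ.0 1)
  step 5: λ.λ.λ.1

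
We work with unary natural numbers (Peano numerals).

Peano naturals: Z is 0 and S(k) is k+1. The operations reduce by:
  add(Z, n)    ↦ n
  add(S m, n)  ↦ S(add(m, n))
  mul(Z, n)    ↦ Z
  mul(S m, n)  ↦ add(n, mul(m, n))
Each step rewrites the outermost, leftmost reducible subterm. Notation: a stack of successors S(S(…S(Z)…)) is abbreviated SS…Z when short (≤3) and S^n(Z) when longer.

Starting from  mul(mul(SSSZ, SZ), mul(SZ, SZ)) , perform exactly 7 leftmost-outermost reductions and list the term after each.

  start: mul(mul(SSSZ, SZ), mul(SZ, SZ))
  →1  mul(add(SZ, mul(SSZ, SZ)), mul(SZ, SZ))
  →2  mul(S(add(Z, mul(SSZ, SZ))), mul(SZ, SZ))
  →3  add(mul(SZ, SZ), mul(add(Z, mul(SSZ, SZ)), mul(SZ, SZ)))
  →4  add(add(SZ, mul(Z, SZ)), mul(add(Z, mul(SSZ, SZ)), mul(SZ, SZ)))
  →5  add(S(add(Z, mul(Z, SZ))), mul(add(Z, mul(SSZ, SZ)), mul(SZ, SZ)))
  →6  S(add(add(Z, mul(Z, SZ)), mul(add(Z, mul(SSZ, SZ)), mul(SZ, SZ))))
  →7  S(add(mul(Z, SZ), mul(add(Z, mul(SSZ, SZ)), mul(SZ, SZ))))

Answer: after 7 steps: S(add(mul(Z, SZ), mul(add(Z, mul(SSZ, SZ)), mul(SZ, SZ))))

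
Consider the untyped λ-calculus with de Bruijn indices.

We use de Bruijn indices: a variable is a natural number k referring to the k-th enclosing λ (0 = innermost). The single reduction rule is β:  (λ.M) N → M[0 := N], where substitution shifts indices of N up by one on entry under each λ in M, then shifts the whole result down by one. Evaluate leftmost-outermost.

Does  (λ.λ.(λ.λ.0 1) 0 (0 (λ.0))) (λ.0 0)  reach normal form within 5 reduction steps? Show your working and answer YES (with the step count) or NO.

  start: (λ.λ.(λ.λ.0 1) 0 (0 (λ.0))) (λ.0 0)
  [1] λ.(λ.λ.0 1) 0 (0 (λ.0))
  [2] λ.(λ.0 1) (0 (λ.0))
  [3] λ.0 (λ.0) 0

Answer: YES — reaches normal form λ.0 (λ.0) 0 in 3 ≤ 5 steps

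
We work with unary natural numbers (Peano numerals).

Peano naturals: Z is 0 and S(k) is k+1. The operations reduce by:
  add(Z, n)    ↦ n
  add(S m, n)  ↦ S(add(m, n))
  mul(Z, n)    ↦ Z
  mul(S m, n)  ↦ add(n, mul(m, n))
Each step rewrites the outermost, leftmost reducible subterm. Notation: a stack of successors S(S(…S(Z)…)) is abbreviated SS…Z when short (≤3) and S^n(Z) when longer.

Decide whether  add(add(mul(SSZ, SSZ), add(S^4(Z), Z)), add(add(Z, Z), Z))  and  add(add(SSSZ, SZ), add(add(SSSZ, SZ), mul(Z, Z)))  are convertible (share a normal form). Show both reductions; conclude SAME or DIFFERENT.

Term A:
  start: add(add(mul(SSZ, SSZ), add(S^4(Z), Z)), add(add(Z, Z), Z))
  [1] add(add(add(SSZ, mul(SZ, SSZ)), add(S^4(Z), Z)), add(add(Z, Z), Z))
  [2] add(add(S(add(SZ, mul(SZ, SSZ))), add(S^4(Z), Z)), add(add(Z, Z), Z))
  [3] add(S(add(add(SZ, mul(SZ, SSZ)), add(S^4(Z), Z))), add(add(Z, Z), Z))
  [4] S(add(add(add(SZ, mul(SZ, SSZ)), add(S^4(Z), Z)), add(add(Z, Z), Z)))
  [5] S(add(add(S(add(Z, mul(SZ, SSZ))), add(S^4(Z), Z)), add(add(Z, Z), Z)))
  [6] S(add(S(add(add(Z, mul(SZ, SSZ)), add(S^4(Z), Z))), add(add(Z, Z), Z)))
  [7] S(S(add(add(add(Z, mul(SZ, SSZ)), add(S^4(Z), Z)), add(add(Z, Z), Z))))
  [8] S(S(add(add(mul(SZ, SSZ), add(S^4(Z), Z)), add(add(Z, Z), Z))))
  [9] S(S(add(add(add(SSZ, mul(Z, SSZ)), add(S^4(Z), Z)), add(add(Z, Z), Z))))
  [10] S(S(add(add(S(add(SZ, mul(Z, SSZ))), add(S^4(Z), Z)), add(add(Z, Z), Z))))
  [11] S(S(add(S(add(add(SZ, mul(Z, SSZ)), add(S^4(Z), Z))), add(add(Z, Z), Z))))
  [12] S(S(S(add(add(add(SZ, mul(Z, SSZ)), add(S^4(Z), Z)), add(add(Z, Z), Z)))))
  [13] S(S(S(add(add(S(add(Z, mul(Z, SSZ))), add(S^4(Z), Z)), add(add(Z, Z), Z)))))
  [14] S(S(S(add(S(add(add(Z, mul(Z, SSZ)), add(S^4(Z), Z))), add(add(Z, Z), Z)))))
  [15] S(S(S(S(add(add(add(Z, mul(Z, SSZ)), add(S^4(Z), Z)), add(add(Z, Z), Z))))))
  [16] S(S(S(S(add(add(mul(Z, SSZ), add(S^4(Z), Z)), add(add(Z, Z), Z))))))
  [17] S(S(S(S(add(add(Z, add(S^4(Z), Z)), add(add(Z, Z), Z))))))
  [18] S(S(S(S(add(add(S^4(Z), Z), add(add(Z, Z), Z))))))
  [19] S(S(S(S(add(S(add(SSSZ, Z)), add(add(Z, Z), Z))))))
  [20] S(S(S(S(S(add(add(SSSZ, Z), add(add(Z, Z), Z)))))))
  [21] S(S(S(S(S(add(S(add(SSZ, Z)), add(add(Z, Z), Z)))))))
  [22] S(S(S(S(S(S(add(add(SSZ, Z), add(add(Z, Z), Z))))))))
  [23] S(S(S(S(S(S(add(S(add(SZ, Z)), add(add(Z, Z), Z))))))))
  [24] S(S(S(S(S(S(S(add(add(SZ, Z), add(add(Z, Z), Z)))))))))
  [25] S(S(S(S(S(S(S(add(S(add(Z, Z)), add(add(Z, Z), Z)))))))))
  [26] S(S(S(S(S(S(S(S(add(add(Z, Z), add(add(Z, Z), Z))))))))))
  [27] S(S(S(S(S(S(S(S(add(Z, add(add(Z, Z), Z))))))))))
  [28] S(S(S(S(S(S(S(S(add(add(Z, Z), Z)))))))))
  [29] S(S(S(S(S(S(S(S(add(Z, Z)))))))))
  [30] S^8(Z)

Term B:
  start: add(add(SSSZ, SZ), add(add(SSSZ, SZ), mul(Z, Z)))
  [1] add(S(add(SSZ, SZ)), add(add(SSSZ, SZ), mul(Z, Z)))
  [2] S(add(add(SSZ, SZ), add(add(SSSZ, SZ), mul(Z, Z))))
  [3] S(add(S(add(SZ, SZ)), add(add(SSSZ, SZ), mul(Z, Z))))
  [4] S(S(add(add(SZ, SZ), add(add(SSSZ, SZ), mul(Z, Z)))))
  [5] S(S(add(S(add(Z, SZ)), add(add(SSSZ, SZ), mul(Z, Z)))))
  [6] S(S(S(add(add(Z, SZ), add(add(SSSZ, SZ), mul(Z, Z))))))
  [7] S(S(S(add(SZ, add(add(SSSZ, SZ), mul(Z, Z))))))
  [8] S(S(S(S(add(Z, add(add(SSSZ, SZ), mul(Z, Z)))))))
  [9] S(S(S(S(add(add(SSSZ, SZ), mul(Z, Z))))))
  [10] S(S(S(S(add(S(add(SSZ, SZ)), mul(Z, Z))))))
  [11] S(S(S(S(S(add(add(SSZ, SZ), mul(Z, Z)))))))
  [12] S(S(S(S(S(add(S(add(SZ, SZ)), mul(Z, Z)))))))
  [13] S(S(S(S(S(S(add(add(SZ, SZ), mul(Z, Z))))))))
  [14] S(S(S(S(S(S(add(S(add(Z, SZ)), mul(Z, Z))))))))
  [15] S(S(S(S(S(S(S(add(add(Z, SZ), mul(Z, Z)))))))))
  [16] S(S(S(S(S(S(S(add(SZ, mul(Z, Z)))))))))
  [17] S(S(S(S(S(S(S(S(add(Z, mul(Z, Z))))))))))
  [18] S(S(S(S(S(S(S(S(mul(Z, Z)))))))))
  [19] S^8(Z)

Answer: SAME — A ⇓ S^8(Z), B ⇓ S^8(Z)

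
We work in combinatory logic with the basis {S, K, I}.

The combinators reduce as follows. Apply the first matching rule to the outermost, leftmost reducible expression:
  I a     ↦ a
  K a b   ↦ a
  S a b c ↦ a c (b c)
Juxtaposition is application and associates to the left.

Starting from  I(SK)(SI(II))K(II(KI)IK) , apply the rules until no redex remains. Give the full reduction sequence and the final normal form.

  start: I(SK)(SI(II))K(II(KI)IK)
  →1  SK(SI(II))K(II(KI)IK)
  →2  KK(SI(II)K)(II(KI)IK)
  →3  K(II(KI)IK)
  →4  K(I(KI)IK)
  →5  K(KIIK)
  →6  K(IK)
  →7  KK

Answer: normal form = KK  (in 7 steps)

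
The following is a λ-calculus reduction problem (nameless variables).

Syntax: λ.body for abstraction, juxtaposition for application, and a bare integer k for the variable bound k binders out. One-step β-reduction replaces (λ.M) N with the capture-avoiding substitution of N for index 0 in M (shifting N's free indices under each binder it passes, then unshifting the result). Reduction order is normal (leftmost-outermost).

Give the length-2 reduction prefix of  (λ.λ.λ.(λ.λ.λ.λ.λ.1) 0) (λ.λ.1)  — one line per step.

Answer: after 2 steps: λ.λ.λ.λ.λ.λ.1

Working:
  start: (λ.λ.λ.(λ.λ.λ.λ.λ.1) 0) (λ.λ.1)
  →1  λ.λ.(λ.λ.λ.λ.λ.1) 0
  →2  λ.λ.λ.λ.λ.λ.1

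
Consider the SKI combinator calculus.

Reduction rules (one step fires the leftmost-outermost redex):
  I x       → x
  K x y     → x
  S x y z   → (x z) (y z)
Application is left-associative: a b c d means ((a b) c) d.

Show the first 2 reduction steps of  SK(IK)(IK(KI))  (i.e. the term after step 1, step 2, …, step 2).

Answer: after 2 steps: IK(KI)

Working:
  start: SK(IK)(IK(KI))
  step 1: K(IK(KI))(IK(IK(KI)))
  step 2: IK(KI)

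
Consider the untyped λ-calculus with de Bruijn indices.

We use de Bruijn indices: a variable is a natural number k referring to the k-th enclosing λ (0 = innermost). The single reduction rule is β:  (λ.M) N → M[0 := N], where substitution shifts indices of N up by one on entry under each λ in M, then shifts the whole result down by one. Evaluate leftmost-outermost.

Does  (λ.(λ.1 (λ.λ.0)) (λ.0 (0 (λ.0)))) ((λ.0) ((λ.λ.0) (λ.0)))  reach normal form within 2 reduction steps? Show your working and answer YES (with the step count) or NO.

Answer: NO — after 2 steps the term is (λ.0) ((λ.λ.0) (λ.0)) (λ.λ.0), not yet normal

Working:
  start: (λ.(λ.1 (λ.λ.0)) (λ.0 (0 (λ.0)))) ((λ.0) ((λ.λ.0) (λ.0)))
  →1  (λ.(λ.0) ((λ.λ.0) (λ.0)) (λ.λ.0)) (λ.0 (0 (λ.0)))
  →2  (λ.0) ((λ.λ.0) (λ.0)) (λ.λ.0)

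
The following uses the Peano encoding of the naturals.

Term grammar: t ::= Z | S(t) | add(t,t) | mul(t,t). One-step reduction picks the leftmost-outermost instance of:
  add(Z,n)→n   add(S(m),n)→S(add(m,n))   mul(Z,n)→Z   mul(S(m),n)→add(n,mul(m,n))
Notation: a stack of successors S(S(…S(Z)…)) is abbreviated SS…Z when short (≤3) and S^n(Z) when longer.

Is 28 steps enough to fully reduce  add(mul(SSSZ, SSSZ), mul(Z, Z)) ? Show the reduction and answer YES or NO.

  start: add(mul(SSSZ, SSSZ), mul(Z, Z))
  step 1: add(add(SSSZ, mul(SSZ, SSSZ)), mul(Z, Z))
  step 2: add(S(add(SSZ, mul(SSZ, SSSZ))), mul(Z, Z))
  step 3: S(add(add(SSZ, mul(SSZ, SSSZ)), mul(Z, Z)))
  step 4: S(add(S(add(SZ, mul(SSZ, SSSZ))), mul(Z, Z)))
  step 5: S(S(add(add(SZ, mul(SSZ, SSSZ)), mul(Z, Z))))
  step 6: S(S(add(S(add(Z, mul(SSZ, SSSZ))), mul(Z, Z))))
  step 7: S(S(S(add(add(Z, mul(SSZ, SSSZ)), mul(Z, Z)))))
  step 8: S(S(S(add(mul(SSZ, SSSZ), mul(Z, Z)))))
  step 9: S(S(S(add(add(SSSZ, mul(SZ, SSSZ)), mul(Z, Z)))))
  step 10: S(S(S(add(S(add(SSZ, mul(SZ, SSSZ))), mul(Z, Z)))))
  step 11: S(S(S(S(add(add(SSZ, mul(SZ, SSSZ)), mul(Z, Z))))))
  step 12: S(S(S(S(add(S(add(SZ, mul(SZ, SSSZ))), mul(Z, Z))))))
  step 13: S(S(S(S(S(add(add(SZ, mul(SZ, SSSZ)), mul(Z, Z)))))))
  step 14: S(S(S(S(S(add(S(add(Z, mul(SZ, SSSZ))), mul(Z, Z)))))))
  step 15: S(S(S(S(S(S(add(add(Z, mul(SZ, SSSZ)), mul(Z, Z))))))))
  step 16: S(S(S(S(S(S(add(mul(SZ, SSSZ), mul(Z, Z))))))))
  step 17: S(S(S(S(S(S(add(add(SSSZ, mul(Z, SSSZ)), mul(Z, Z))))))))
  step 18: S(S(S(S(S(S(add(S(add(SSZ, mul(Z, SSSZ))), mul(Z, Z))))))))
  step 19: S(S(S(S(S(S(S(add(add(SSZ, mul(Z, SSSZ)), mul(Z, Z)))))))))
  step 20: S(S(S(S(S(S(S(add(S(add(SZ, mul(Z, SSSZ))), mul(Z, Z)))))))))
  step 21: S(S(S(S(S(S(S(S(add(add(SZ, mul(Z, SSSZ)), mul(Z, Z))))))))))
  step 22: S(S(S(S(S(S(S(S(add(S(add(Z, mul(Z, SSSZ))), mul(Z, Z))))))))))
  step 23: S(S(S(S(S(S(S(S(S(add(add(Z, mul(Z, SSSZ)), mul(Z, Z)))))))))))
  step 24: S(S(S(S(S(S(S(S(S(add(mul(Z, SSSZ), mul(Z, Z)))))))))))
  step 25: S(S(S(S(S(S(S(S(S(add(Z, mul(Z, Z)))))))))))
  step 26: S(S(S(S(S(S(S(S(S(mul(Z, Z))))))))))
  step 27: S^9(Z)

Answer: YES — reaches normal form S^9(Z) in 27 ≤ 28 steps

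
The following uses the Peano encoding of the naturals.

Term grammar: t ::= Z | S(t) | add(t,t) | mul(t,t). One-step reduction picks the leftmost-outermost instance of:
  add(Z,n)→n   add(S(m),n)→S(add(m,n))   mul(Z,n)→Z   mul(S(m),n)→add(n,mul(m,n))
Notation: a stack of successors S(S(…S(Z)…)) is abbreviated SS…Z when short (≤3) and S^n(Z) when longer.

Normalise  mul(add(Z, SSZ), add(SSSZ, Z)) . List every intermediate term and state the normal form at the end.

  start: mul(add(Z, SSZ), add(SSSZ, Z))
  [1] mul(SSZ, add(SSSZ, Z))
  [2] add(add(SSSZ, Z), mul(SZ, add(SSSZ, Z)))
  [3] add(S(add(SSZ, Z)), mul(SZ, add(SSSZ, Z)))
  [4] S(add(add(SSZ, Z), mul(SZ, add(SSSZ, Z))))
  [5] S(add(S(add(SZ, Z)), mul(SZ, add(SSSZ, Z))))
  [6] S(S(add(add(SZ, Z), mul(SZ, add(SSSZ, Z)))))
  [7] S(S(add(S(add(Z, Z)), mul(SZ, add(SSSZ, Z)))))
  [8] S(S(S(add(add(Z, Z), mul(SZ, add(SSSZ, Z))))))
  [9] S(S(S(add(Z, mul(SZ, add(SSSZ, Z))))))
  [10] S(S(S(mul(SZ, add(SSSZ, Z)))))
  [11] S(S(S(add(add(SSSZ, Z), mul(Z, add(SSSZ, Z))))))
  [12] S(S(S(add(S(add(SSZ, Z)), mul(Z, add(SSSZ, Z))))))
  [13] S(S(S(S(add(add(SSZ, Z), mul(Z, add(SSSZ, Z)))))))
  [14] S(S(S(S(add(S(add(SZ, Z)), mul(Z, add(SSSZ, Z)))))))
  [15] S(S(S(S(S(add(add(SZ, Z), mul(Z, add(SSSZ, Z))))))))
  [16] S(S(S(S(S(add(S(add(Z, Z)), mul(Z, add(SSSZ, Z))))))))
  [17] S(S(S(S(S(S(add(add(Z, Z), mul(Z, add(SSSZ, Z)))))))))
  [18] S(S(S(S(S(S(add(Z, mul(Z, add(SSSZ, Z)))))))))
  [19] S(S(S(S(S(S(mul(Z, add(SSSZ, Z))))))))
  [20] S^6(Z)

Answer: normal form = S^6(Z)  (in 20 steps)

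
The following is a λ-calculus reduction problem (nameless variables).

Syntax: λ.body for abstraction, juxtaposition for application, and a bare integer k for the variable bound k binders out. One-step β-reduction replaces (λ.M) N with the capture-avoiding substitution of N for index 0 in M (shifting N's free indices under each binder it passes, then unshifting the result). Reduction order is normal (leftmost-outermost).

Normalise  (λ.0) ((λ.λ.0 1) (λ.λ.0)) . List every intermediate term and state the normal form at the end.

  start: (λ.0) ((λ.λ.0 1) (λ.λ.0))
  [1] (λ.λ.0 1) (λ.λ.0)
  [2] λ.0 (λ.λ.0)

Answer: normal form = λ.0 (λ.λ.0)  (in 2 steps)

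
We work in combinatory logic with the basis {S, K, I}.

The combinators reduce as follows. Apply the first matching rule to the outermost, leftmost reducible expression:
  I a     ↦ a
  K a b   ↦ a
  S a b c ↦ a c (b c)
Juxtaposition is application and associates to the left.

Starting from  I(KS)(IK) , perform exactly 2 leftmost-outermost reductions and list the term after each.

Answer: after 2 steps: S

Derivation:
  start: I(KS)(IK)
  step 1: KS(IK)
  step 2: S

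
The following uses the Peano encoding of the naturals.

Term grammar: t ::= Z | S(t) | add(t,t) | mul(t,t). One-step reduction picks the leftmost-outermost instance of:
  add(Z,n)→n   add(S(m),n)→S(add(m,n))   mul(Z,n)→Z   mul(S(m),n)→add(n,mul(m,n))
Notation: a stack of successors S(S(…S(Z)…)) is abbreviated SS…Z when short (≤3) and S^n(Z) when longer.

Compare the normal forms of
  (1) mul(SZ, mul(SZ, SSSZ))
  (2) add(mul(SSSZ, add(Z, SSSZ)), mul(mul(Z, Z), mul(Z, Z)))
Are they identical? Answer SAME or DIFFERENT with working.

Answer: DIFFERENT — A ⇓ SSSZ, B ⇓ S^9(Z)

Reduction:
Term A:
  start: mul(SZ, mul(SZ, SSSZ))
  step 1: add(mul(SZ, SSSZ), mul(Z, mul(SZ, SSSZ)))
  step 2: add(add(SSSZ, mul(Z, SSSZ)), mul(Z, mul(SZ, SSSZ)))
  step 3: add(S(add(SSZ, mul(Z, SSSZ))), mul(Z, mul(SZ, SSSZ)))
  step 4: S(add(add(SSZ, mul(Z, SSSZ)), mul(Z, mul(SZ, SSSZ))))
  step 5: S(add(S(add(SZ, mul(Z, SSSZ))), mul(Z, mul(SZ, SSSZ))))
  step 6: S(S(add(add(SZ, mul(Z, SSSZ)), mul(Z, mul(SZ, SSSZ)))))
  step 7: S(S(add(S(add(Z, mul(Z, SSSZ))), mul(Z, mul(SZ, SSSZ)))))
  step 8: S(S(S(add(add(Z, mul(Z, SSSZ)), mul(Z, mul(SZ, SSSZ))))))
  step 9: S(S(S(add(mul(Z, SSSZ), mul(Z, mul(SZ, SSSZ))))))
  step 10: S(S(S(add(Z, mul(Z, mul(SZ, SSSZ))))))
  step 11: S(S(S(mul(Z, mul(SZ, SSSZ)))))
  step 12: SSSZ

Term B:
  start: add(mul(SSSZ, add(Z, SSSZ)), mul(mul(Z, Z), mul(Z, Z)))
  step 1: add(add(add(Z, SSSZ), mul(SSZ, add(Z, SSSZ))), mul(mul(Z, Z), mul(Z, Z)))
  step 2: add(add(SSSZ, mul(SSZ, add(Z, SSSZ))), mul(mul(Z, Z), mul(Z, Z)))
  step 3: add(S(add(SSZ, mul(SSZ, add(Z, SSSZ)))), mul(mul(Z, Z), mul(Z, Z)))
  step 4: S(add(add(SSZ, mul(SSZ, add(Z, SSSZ))), mul(mul(Z, Z), mul(Z, Z))))
  step 5: S(add(S(add(SZ, mul(SSZ, add(Z, SSSZ)))), mul(mul(Z, Z), mul(Z, Z))))
  step 6: S(S(add(add(SZ, mul(SSZ, add(Z, SSSZ))), mul(mul(Z, Z), mul(Z, Z)))))
  step 7: S(S(add(S(add(Z, mul(SSZ, add(Z, SSSZ)))), mul(mul(Z, Z), mul(Z, Z)))))
  step 8: S(S(S(add(add(Z, mul(SSZ, add(Z, SSSZ))), mul(mul(Z, Z), mul(Z, Z))))))
  step 9: S(S(S(add(mul(SSZ, add(Z, SSSZ)), mul(mul(Z, Z), mul(Z, Z))))))
  step 10: S(S(S(add(add(add(Z, SSSZ), mul(SZ, add(Z, SSSZ))), mul(mul(Z, Z), mul(Z, Z))))))
  step 11: S(S(S(add(add(SSSZ, mul(SZ, add(Z, SSSZ))), mul(mul(Z, Z), mul(Z, Z))))))
  step 12: S(S(S(add(S(add(SSZ, mul(SZ, add(Z, SSSZ)))), mul(mul(Z, Z), mul(Z, Z))))))
  step 13: S(S(S(S(add(add(SSZ, mul(SZ, add(Z, SSSZ))), mul(mul(Z, Z), mul(Z, Z)))))))
  step 14: S(S(S(S(add(S(add(SZ, mul(SZ, add(Z, SSSZ)))), mul(mul(Z, Z), mul(Z, Z)))))))
  step 15: S(S(S(S(S(add(add(SZ, mul(SZ, add(Z, SSSZ))), mul(mul(Z, Z), mul(Z, Z))))))))
  step 16: S(S(S(S(S(add(S(add(Z, mul(SZ, add(Z, SSSZ)))), mul(mul(Z, Z), mul(Z, Z))))))))
  step 17: S(S(S(S(S(S(add(add(Z, mul(SZ, add(Z, SSSZ))), mul(mul(Z, Z), mul(Z, Z)))))))))
  step 18: S(S(S(S(S(S(add(mul(SZ, add(Z, SSSZ)), mul(mul(Z, Z), mul(Z, Z)))))))))
  step 19: S(S(S(S(S(S(add(add(add(Z, SSSZ), mul(Z, add(Z, SSSZ))), mul(mul(Z, Z), mul(Z, Z)))))))))
  step 20: S(S(S(S(S(S(add(add(SSSZ, mul(Z, add(Z, SSSZ))), mul(mul(Z, Z), mul(Z, Z)))))))))
  step 21: S(S(S(S(S(S(add(S(add(SSZ, mul(Z, add(Z, SSSZ)))), mul(mul(Z, Z), mul(Z, Z)))))))))
  step 22: S(S(S(S(S(S(S(add(add(SSZ, mul(Z, add(Z, SSSZ))), mul(mul(Z, Z), mul(Z, Z))))))))))
  step 23: S(S(S(S(S(S(S(add(S(add(SZ, mul(Z, add(Z, SSSZ)))), mul(mul(Z, Z), mul(Z, Z))))))))))
  step 24: S(S(S(S(S(S(S(S(add(add(SZ, mul(Z, add(Z, SSSZ))), mul(mul(Z, Z), mul(Z, Z)))))))))))
  step 25: S(S(S(S(S(S(S(S(add(S(add(Z, mul(Z, add(Z, SSSZ)))), mul(mul(Z, Z), mul(Z, Z)))))))))))
  step 26: S(S(S(S(S(S(S(S(S(add(add(Z, mul(Z, add(Z, SSSZ))), mul(mul(Z, Z), mul(Z, Z))))))))))))
  step 27: S(S(S(S(S(S(S(S(S(add(mul(Z, add(Z, SSSZ)), mul(mul(Z, Z), mul(Z, Z))))))))))))
  step 28: S(S(S(S(S(S(S(S(S(add(Z, mul(mul(Z, Z), mul(Z, Z))))))))))))
  step 29: S(S(S(S(S(S(S(S(S(mul(mul(Z, Z), mul(Z, Z)))))))))))
  step 30: S(S(S(S(S(S(S(S(S(mul(Z, mul(Z, Z)))))))))))
  step 31: S^9(Z)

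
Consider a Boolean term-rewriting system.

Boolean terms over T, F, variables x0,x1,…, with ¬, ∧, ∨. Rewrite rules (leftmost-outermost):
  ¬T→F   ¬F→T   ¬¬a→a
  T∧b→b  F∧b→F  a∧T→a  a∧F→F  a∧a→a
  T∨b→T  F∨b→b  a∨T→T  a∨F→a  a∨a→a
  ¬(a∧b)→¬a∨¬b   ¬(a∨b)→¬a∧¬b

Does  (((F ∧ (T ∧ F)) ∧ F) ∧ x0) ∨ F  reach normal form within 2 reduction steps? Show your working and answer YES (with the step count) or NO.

Answer: NO — after 2 steps the term is F ∧ x0, not yet normal

Reduction:
  start: (((F ∧ (T ∧ F)) ∧ F) ∧ x0) ∨ F
  step 1: ((F ∧ (T ∧ F)) ∧ F) ∧ x0
  step 2: F ∧ x0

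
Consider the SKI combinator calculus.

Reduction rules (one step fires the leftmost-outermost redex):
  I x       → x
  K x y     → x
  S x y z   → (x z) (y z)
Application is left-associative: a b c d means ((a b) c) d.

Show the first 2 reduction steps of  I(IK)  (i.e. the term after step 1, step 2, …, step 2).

Answer: after 2 steps: K

Reduction:
  start: I(IK)
  →1  IK
  →2  K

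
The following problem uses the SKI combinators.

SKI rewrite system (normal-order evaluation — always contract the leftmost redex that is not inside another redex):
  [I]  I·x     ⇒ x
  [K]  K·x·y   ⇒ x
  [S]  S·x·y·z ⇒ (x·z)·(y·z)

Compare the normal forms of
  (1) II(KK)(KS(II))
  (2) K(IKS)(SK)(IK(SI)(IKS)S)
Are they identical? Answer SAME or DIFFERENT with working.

Answer: DIFFERENT — A ⇓ K, B ⇓ S

Working:
Term A:
  start: II(KK)(KS(II))
  step 1: I(KK)(KS(II))
  step 2: KK(KS(II))
  step 3: K

Term B:
  start: K(IKS)(SK)(IK(SI)(IKS)S)
  step 1: IKS(IK(SI)(IKS)S)
  step 2: KS(IK(SI)(IKS)S)
  step 3: S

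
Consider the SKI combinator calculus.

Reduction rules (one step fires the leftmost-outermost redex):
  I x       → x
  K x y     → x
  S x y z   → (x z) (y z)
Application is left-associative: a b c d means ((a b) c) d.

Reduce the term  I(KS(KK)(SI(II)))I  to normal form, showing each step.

  start: I(KS(KK)(SI(II)))I
  step 1: KS(KK)(SI(II))I
  step 2: S(SI(II))I
  step 3: S(SII)I

Answer: normal form = S(SII)I  (in 3 steps)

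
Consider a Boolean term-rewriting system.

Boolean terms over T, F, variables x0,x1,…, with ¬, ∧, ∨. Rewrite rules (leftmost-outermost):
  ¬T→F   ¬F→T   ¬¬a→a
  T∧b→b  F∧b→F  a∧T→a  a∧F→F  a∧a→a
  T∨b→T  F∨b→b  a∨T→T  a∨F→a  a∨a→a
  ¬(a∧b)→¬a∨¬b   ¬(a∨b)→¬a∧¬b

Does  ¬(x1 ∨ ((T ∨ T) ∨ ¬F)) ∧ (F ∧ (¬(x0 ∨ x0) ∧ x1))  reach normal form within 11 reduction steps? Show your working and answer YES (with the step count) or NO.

Answer: YES — reaches normal form F in 8 ≤ 11 steps

Working:
  start: ¬(x1 ∨ ((T ∨ T) ∨ ¬F)) ∧ (F ∧ (¬(x0 ∨ x0) ∧ x1))
  [1] (¬x1 ∧ ¬((T ∨ T) ∨ ¬F)) ∧ (F ∧ (¬(x0 ∨ x0) ∧ x1))
  [2] (¬x1 ∧ (¬(T ∨ T) ∧ ¬¬F)) ∧ (F ∧ (¬(x0 ∨ x0) ∧ x1))
  [3] (¬x1 ∧ ((¬T ∧ ¬T) ∧ ¬¬F)) ∧ (F ∧ (¬(x0 ∨ x0) ∧ x1))
  [4] (¬x1 ∧ (¬T ∧ ¬¬F)) ∧ (F ∧ (¬(x0 ∨ x0) ∧ x1))
  [5] (¬x1 ∧ (F ∧ ¬¬F)) ∧ (F ∧ (¬(x0 ∨ x0) ∧ x1))
  [6] (¬x1 ∧ F) ∧ (F ∧ (¬(x0 ∨ x0) ∧ x1))
  [7] F ∧ (F ∧ (¬(x0 ∨ x0) ∧ x1))
  [8] F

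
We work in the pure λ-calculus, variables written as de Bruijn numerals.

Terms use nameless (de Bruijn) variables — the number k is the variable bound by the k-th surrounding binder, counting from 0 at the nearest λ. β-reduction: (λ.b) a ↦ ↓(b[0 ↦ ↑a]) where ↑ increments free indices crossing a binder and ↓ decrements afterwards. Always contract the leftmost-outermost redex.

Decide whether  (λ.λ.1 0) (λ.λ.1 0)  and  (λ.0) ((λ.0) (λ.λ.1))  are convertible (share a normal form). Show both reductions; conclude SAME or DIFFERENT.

Term A:
  start: (λ.λ.1 0) (λ.λ.1 0)
  [1] λ.(λ.λ.1 0) 0
  [2] λ.λ.1 0

Term B:
  start: (λ.0) ((λ.0) (λ.λ.1))
  [1] (λ.0) (λ.λ.1)
  [2] λ.λ.1

Answer: DIFFERENT — A ⇓ λ.λ.1 0, B ⇓ λ.λ.1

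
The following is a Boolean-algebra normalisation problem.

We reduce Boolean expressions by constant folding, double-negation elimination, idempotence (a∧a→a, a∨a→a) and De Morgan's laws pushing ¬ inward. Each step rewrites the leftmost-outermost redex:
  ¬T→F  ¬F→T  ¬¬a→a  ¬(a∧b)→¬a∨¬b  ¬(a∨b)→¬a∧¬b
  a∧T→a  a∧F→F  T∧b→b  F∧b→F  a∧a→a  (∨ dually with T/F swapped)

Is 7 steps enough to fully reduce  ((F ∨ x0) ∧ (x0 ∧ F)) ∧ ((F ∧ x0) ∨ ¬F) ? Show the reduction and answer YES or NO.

  start: ((F ∨ x0) ∧ (x0 ∧ F)) ∧ ((F ∧ x0) ∨ ¬F)
  step 1: (x0 ∧ (x0 ∧ F)) ∧ ((F ∧ x0) ∨ ¬F)
  step 2: (x0 ∧ F) ∧ ((F ∧ x0) ∨ ¬F)
  step 3: F ∧ ((F ∧ x0) ∨ ¬F)
  step 4: F

Answer: YES — reaches normal form F in 4 ≤ 7 steps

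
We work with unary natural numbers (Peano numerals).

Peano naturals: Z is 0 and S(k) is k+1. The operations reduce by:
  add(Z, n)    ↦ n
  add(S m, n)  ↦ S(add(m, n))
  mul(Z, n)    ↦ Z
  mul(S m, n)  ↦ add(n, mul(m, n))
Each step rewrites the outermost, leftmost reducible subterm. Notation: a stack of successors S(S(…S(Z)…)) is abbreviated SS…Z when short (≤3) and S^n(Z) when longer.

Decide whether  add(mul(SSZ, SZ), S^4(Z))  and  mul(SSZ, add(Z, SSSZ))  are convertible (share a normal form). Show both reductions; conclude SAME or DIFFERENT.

Term A:
  start: add(mul(SSZ, SZ), S^4(Z))
  →1  add(add(SZ, mul(SZ, SZ)), S^4(Z))
  →2  add(S(add(Z, mul(SZ, SZ))), S^4(Z))
  →3  S(add(add(Z, mul(SZ, SZ)), S^4(Z)))
  →4  S(add(mul(SZ, SZ), S^4(Z)))
  →5  S(add(add(SZ, mul(Z, SZ)), S^4(Z)))
  →6  S(add(S(add(Z, mul(Z, SZ))), S^4(Z)))
  →7  S(S(add(add(Z, mul(Z, SZ)), S^4(Z))))
  →8  S(S(add(mul(Z, SZ), S^4(Z))))
  →9  S(S(add(Z, S^4(Z))))
  →10  S^6(Z)

Term B:
  start: mul(SSZ, add(Z, SSSZ))
  →1  add(add(Z, SSSZ), mul(SZ, add(Z, SSSZ)))
  →2  add(SSSZ, mul(SZ, add(Z, SSSZ)))
  →3  S(add(SSZ, mul(SZ, add(Z, SSSZ))))
  →4  S(S(add(SZ, mul(SZ, add(Z, SSSZ)))))
  →5  S(S(S(add(Z, mul(SZ, add(Z, SSSZ))))))
  →6  S(S(S(mul(SZ, add(Z, SSSZ)))))
  →7  S(S(S(add(add(Z, SSSZ), mul(Z, add(Z, SSSZ))))))
  →8  S(S(S(add(SSSZ, mul(Z, add(Z, SSSZ))))))
  →9  S(S(S(S(add(SSZ, mul(Z, add(Z, SSSZ)))))))
  →10  S(S(S(S(S(add(SZ, mul(Z, add(Z, SSSZ))))))))
  →11  S(S(S(S(S(S(add(Z, mul(Z, add(Z, SSSZ)))))))))
  →12  S(S(S(S(S(S(mul(Z, add(Z, SSSZ))))))))
  →13  S^6(Z)

Answer: SAME — A ⇓ S^6(Z), B ⇓ S^6(Z)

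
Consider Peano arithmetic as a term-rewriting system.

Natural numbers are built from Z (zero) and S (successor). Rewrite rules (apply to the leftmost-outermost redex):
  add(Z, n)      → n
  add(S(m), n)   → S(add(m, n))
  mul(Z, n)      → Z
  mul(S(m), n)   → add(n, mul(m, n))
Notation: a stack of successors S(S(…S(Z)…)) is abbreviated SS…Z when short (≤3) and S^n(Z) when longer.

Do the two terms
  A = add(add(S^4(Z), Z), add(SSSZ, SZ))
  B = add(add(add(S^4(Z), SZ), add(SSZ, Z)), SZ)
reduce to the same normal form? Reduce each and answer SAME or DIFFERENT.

Term A:
  start: add(add(S^4(Z), Z), add(SSSZ, SZ))
  →1  add(S(add(SSSZ, Z)), add(SSSZ, SZ))
  →2  S(add(add(SSSZ, Z), add(SSSZ, SZ)))
  →3  S(add(S(add(SSZ, Z)), add(SSSZ, SZ)))
  →4  S(S(add(add(SSZ, Z), add(SSSZ, SZ))))
  →5  S(S(add(S(add(SZ, Z)), add(SSSZ, SZ))))
  →6  S(S(S(add(add(SZ, Z), add(SSSZ, SZ)))))
  →7  S(S(S(add(S(add(Z, Z)), add(SSSZ, SZ)))))
  →8  S(S(S(S(add(add(Z, Z), add(SSSZ, SZ))))))
  →9  S(S(S(S(add(Z, add(SSSZ, SZ))))))
  →10  S(S(S(S(add(SSSZ, SZ)))))
  →11  S(S(S(S(S(add(SSZ, SZ))))))
  →12  S(S(S(S(S(S(add(SZ, SZ)))))))
  →13  S(S(S(S(S(S(S(add(Z, SZ))))))))
  →14  S^8(Z)

Term B:
  start: add(add(add(S^4(Z), SZ), add(SSZ, Z)), SZ)
  →1  add(add(S(add(SSSZ, SZ)), add(SSZ, Z)), SZ)
  →2  add(S(add(add(SSSZ, SZ), add(SSZ, Z))), SZ)
  →3  S(add(add(add(SSSZ, SZ), add(SSZ, Z)), SZ))
  →4  S(add(add(S(add(SSZ, SZ)), add(SSZ, Z)), SZ))
  →5  S(add(S(add(add(SSZ, SZ), add(SSZ, Z))), SZ))
  →6  S(S(add(add(add(SSZ, SZ), add(SSZ, Z)), SZ)))
  →7  S(S(add(add(S(add(SZ, SZ)), add(SSZ, Z)), SZ)))
  →8  S(S(add(S(add(add(SZ, SZ), add(SSZ, Z))), SZ)))
  →9  S(S(S(add(add(add(SZ, SZ), add(SSZ, Z)), SZ))))
  →10  S(S(S(add(add(S(add(Z, SZ)), add(SSZ, Z)), SZ))))
  →11  S(S(S(add(S(add(add(Z, SZ), add(SSZ, Z))), SZ))))
  →12  S(S(S(S(add(add(add(Z, SZ), add(SSZ, Z)), SZ)))))
  →13  S(S(S(S(add(add(SZ, add(SSZ, Z)), SZ)))))
  →14  S(S(S(S(add(S(add(Z, add(SSZ, Z))), SZ)))))
  →15  S(S(S(S(S(add(add(Z, add(SSZ, Z)), SZ))))))
  →16  S(S(S(S(S(add(add(SSZ, Z), SZ))))))
  →17  S(S(S(S(S(add(S(add(SZ, Z)), SZ))))))
  →18  S(S(S(S(S(S(add(add(SZ, Z), SZ)))))))
  →19  S(S(S(S(S(S(add(S(add(Z, Z)), SZ)))))))
  →20  S(S(S(S(S(S(S(add(add(Z, Z), SZ))))))))
  →21  S(S(S(S(S(S(S(add(Z, SZ))))))))
  →22  S^8(Z)

Answer: SAME — A ⇓ S^8(Z), B ⇓ S^8(Z)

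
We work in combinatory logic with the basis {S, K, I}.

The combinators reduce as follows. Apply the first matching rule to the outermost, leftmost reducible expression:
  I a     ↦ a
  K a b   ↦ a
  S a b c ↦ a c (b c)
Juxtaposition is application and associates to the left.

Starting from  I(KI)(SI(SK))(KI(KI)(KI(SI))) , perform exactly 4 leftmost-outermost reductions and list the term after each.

  start: I(KI)(SI(SK))(KI(KI)(KI(SI)))
  step 1: KI(SI(SK))(KI(KI)(KI(SI)))
  step 2: I(KI(KI)(KI(SI)))
  step 3: KI(KI)(KI(SI))
  step 4: I(KI(SI))

Answer: after 4 steps: I(KI(SI))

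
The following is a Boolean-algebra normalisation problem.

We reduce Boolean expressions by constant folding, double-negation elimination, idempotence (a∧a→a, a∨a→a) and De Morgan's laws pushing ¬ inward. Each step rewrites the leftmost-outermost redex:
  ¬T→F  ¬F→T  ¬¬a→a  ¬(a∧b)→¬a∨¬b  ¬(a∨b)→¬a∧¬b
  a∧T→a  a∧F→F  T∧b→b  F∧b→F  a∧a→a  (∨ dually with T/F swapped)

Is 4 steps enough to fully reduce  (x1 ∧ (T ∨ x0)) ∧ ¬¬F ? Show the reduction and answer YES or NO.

Answer: YES — reaches normal form F in 4 ≤ 4 steps

Reduction:
  start: (x1 ∧ (T ∨ x0)) ∧ ¬¬F
  [1] (x1 ∧ T) ∧ ¬¬F
  [2] x1 ∧ ¬¬F
  [3] x1 ∧ F
  [4] F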